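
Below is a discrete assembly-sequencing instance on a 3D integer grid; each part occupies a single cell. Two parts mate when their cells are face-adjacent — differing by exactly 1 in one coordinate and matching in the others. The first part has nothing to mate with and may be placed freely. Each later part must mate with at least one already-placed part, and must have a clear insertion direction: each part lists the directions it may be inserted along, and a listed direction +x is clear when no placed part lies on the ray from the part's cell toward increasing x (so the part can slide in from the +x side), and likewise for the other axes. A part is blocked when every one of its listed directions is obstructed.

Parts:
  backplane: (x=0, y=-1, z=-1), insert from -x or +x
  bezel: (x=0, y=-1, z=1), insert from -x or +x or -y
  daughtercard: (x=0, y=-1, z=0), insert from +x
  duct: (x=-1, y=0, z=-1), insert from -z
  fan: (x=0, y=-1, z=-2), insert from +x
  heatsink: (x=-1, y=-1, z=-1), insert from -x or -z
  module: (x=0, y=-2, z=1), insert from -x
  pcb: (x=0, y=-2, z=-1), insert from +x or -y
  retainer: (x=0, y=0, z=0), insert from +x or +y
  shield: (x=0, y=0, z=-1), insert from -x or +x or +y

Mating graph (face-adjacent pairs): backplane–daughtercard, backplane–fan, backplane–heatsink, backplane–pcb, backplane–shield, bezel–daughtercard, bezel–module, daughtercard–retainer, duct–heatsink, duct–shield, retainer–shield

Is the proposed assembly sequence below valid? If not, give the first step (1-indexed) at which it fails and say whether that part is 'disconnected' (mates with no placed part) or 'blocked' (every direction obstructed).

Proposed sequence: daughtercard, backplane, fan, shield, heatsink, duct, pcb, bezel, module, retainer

1. daughtercard@(0, -1, 0) [+x clear] — {daughtercard}
2. backplane@(0, -1, -1) [-x clear] — {backplane, daughtercard}
3. fan@(0, -1, -2) [+x clear] — {backplane, daughtercard, fan}
4. shield@(0, 0, -1) [-x clear] — {backplane, daughtercard, fan, shield}
5. heatsink@(-1, -1, -1) [-x clear] — {backplane, daughtercard, fan, heatsink, shield}
6. duct@(-1, 0, -1) [-z clear] — {backplane, daughtercard, duct, fan, heatsink, shield}
7. pcb@(0, -2, -1) [+x clear] — {backplane, daughtercard, duct, fan, heatsink, pcb, shield}
8. bezel@(0, -1, 1) [-x clear] — {backplane, bezel, daughtercard, duct, fan, heatsink, pcb, shield}
9. module@(0, -2, 1) [-x clear] — {backplane, bezel, daughtercard, duct, fan, heatsink, module, pcb, shield}
10. retainer@(0, 0, 0) [+x clear] — {backplane, bezel, daughtercard, duct, fan, heatsink, module, pcb, retainer, shield}

Valid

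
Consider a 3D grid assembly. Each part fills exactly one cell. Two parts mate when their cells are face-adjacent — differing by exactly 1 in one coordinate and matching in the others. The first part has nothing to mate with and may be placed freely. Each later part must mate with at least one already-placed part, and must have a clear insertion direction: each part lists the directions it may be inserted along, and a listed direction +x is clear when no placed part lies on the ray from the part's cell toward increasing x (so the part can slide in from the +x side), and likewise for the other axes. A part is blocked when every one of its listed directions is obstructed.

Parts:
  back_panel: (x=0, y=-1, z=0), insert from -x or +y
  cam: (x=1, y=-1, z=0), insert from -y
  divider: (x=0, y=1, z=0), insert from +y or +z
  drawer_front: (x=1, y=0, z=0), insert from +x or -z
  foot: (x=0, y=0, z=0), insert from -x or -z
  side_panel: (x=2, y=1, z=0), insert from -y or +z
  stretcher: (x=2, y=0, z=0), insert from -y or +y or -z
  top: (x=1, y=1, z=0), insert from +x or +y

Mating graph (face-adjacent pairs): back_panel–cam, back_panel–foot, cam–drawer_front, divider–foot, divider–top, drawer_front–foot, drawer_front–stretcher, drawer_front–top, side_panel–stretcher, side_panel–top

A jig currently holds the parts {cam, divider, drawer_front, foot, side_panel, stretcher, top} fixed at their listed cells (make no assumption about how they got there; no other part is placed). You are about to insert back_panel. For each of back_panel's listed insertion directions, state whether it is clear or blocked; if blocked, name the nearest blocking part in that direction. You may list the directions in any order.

+y: blocked by foot; -x: clear

-x: ray from back_panel(0, -1, 0) has no placed part ⇒ clear
+y: nearest on ray is foot@(0, 0, 0) ⇒ blocked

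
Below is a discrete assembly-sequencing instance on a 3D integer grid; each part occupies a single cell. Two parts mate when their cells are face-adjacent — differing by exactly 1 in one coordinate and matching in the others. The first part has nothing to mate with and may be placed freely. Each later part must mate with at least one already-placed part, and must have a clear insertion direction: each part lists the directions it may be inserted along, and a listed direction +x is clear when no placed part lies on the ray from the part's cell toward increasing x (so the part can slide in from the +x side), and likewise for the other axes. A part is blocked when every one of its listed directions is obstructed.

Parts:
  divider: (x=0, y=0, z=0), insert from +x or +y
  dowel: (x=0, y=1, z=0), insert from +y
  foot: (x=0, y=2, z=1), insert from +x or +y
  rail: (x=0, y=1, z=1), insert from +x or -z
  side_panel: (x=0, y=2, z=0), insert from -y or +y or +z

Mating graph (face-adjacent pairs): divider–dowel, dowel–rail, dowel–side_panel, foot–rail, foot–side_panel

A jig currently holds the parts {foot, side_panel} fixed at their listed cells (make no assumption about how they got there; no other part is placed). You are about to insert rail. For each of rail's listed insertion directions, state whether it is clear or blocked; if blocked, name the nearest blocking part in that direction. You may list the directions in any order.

+x: clear; -z: clear

+x: ray from rail(0, 1, 1) has no placed part ⇒ clear
-z: ray from rail(0, 1, 1) has no placed part ⇒ clear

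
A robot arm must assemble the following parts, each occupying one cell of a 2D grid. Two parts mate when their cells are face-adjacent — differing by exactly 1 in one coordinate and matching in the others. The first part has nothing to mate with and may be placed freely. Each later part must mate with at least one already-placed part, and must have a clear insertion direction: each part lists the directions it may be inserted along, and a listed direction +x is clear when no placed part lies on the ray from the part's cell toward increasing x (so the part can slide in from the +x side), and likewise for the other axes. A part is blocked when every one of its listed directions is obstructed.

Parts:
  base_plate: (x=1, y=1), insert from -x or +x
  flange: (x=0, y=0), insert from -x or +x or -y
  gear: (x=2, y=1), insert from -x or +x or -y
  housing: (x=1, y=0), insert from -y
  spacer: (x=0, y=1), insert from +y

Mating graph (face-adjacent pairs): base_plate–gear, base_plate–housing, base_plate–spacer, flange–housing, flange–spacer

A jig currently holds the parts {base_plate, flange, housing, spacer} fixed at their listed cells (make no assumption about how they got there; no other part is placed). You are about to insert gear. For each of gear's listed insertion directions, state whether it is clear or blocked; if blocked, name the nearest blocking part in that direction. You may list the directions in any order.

-x: nearest on ray is base_plate@(1, 1) ⇒ blocked
+x: ray from gear(2, 1) has no placed part ⇒ clear
-y: ray from gear(2, 1) has no placed part ⇒ clear

+x: clear; -x: blocked by base_plate; -y: clear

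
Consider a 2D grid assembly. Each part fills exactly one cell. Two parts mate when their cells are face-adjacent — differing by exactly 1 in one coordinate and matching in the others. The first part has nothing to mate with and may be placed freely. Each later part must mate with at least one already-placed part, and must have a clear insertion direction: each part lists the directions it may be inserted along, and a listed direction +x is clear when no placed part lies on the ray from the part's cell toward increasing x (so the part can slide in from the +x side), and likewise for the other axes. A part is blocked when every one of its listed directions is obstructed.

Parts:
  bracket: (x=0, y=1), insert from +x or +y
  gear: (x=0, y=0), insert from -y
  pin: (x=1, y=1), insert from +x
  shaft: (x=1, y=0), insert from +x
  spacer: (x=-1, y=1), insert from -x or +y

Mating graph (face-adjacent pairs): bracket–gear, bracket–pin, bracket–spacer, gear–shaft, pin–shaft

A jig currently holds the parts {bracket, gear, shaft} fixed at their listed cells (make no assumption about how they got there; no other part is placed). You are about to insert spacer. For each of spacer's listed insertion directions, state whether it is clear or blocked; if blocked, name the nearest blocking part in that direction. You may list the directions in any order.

+y: clear; -x: clear

-x: ray from spacer(-1, 1) has no placed part ⇒ clear
+y: ray from spacer(-1, 1) has no placed part ⇒ clear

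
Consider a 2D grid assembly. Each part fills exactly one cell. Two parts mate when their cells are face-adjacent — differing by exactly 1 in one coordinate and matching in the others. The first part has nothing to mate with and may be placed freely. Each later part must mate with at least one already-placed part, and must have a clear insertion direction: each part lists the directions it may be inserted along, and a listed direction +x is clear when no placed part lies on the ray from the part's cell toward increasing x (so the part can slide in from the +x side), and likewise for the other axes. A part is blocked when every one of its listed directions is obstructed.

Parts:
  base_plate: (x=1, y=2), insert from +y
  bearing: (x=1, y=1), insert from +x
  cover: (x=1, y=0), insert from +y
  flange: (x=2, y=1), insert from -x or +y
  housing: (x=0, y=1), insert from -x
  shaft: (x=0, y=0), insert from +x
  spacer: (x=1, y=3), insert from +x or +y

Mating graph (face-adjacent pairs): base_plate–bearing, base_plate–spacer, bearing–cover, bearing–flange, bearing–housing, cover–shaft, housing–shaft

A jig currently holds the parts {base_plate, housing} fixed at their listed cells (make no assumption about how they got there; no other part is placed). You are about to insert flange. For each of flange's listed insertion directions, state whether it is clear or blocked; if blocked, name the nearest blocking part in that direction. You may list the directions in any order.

+y: clear; -x: blocked by housing

-x: nearest on ray is housing@(0, 1) ⇒ blocked
+y: ray from flange(2, 1) has no placed part ⇒ clear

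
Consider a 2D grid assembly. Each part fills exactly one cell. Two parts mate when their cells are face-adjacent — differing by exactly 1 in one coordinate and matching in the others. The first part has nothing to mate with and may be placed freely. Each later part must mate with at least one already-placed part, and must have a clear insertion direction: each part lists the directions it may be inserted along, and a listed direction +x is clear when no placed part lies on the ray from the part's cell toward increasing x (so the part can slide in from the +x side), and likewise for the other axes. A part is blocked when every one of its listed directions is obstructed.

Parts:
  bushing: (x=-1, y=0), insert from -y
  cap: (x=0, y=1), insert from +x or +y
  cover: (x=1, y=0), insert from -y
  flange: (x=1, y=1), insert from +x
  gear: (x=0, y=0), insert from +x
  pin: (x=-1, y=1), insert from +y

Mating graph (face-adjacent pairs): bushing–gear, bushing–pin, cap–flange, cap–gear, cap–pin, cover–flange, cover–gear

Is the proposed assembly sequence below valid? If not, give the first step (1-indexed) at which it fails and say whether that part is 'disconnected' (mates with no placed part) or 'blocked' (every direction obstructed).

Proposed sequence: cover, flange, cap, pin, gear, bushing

1. cover@(1, 0) [-y clear] — {cover}
2. flange@(1, 1) [+x clear] — {cover, flange}
3. cap@(0, 1) [+y clear] — {cap, cover, flange}
4. pin@(-1, 1) [+y clear] — {cap, cover, flange, pin}
5. gear@(0, 0) — +x all obstructed ⇒ blocked

Invalid at step 5 (blocked)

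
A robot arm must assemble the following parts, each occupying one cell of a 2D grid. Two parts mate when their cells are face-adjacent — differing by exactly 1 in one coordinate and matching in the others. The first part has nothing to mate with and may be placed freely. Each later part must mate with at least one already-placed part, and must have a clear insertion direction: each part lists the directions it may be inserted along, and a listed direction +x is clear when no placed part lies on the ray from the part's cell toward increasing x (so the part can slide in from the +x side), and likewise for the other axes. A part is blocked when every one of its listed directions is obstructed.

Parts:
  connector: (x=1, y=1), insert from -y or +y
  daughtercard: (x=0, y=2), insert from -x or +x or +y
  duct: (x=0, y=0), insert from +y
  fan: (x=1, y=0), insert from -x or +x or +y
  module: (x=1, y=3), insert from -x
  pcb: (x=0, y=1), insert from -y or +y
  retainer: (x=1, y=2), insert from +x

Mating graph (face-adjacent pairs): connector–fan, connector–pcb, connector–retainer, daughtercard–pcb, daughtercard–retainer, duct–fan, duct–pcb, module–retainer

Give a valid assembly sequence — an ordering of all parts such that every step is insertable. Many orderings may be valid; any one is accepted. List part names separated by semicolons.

fan; connector; retainer; module; duct; pcb; daughtercard

1. fan@(1, 0) [-x clear] — {fan}
2. connector@(1, 1) [+y clear] — {connector, fan}
3. retainer@(1, 2) [+x clear] — {connector, fan, retainer}
4. module@(1, 3) [-x clear] — {connector, fan, module, retainer}
5. duct@(0, 0) [+y clear] — {connector, duct, fan, module, retainer}
6. pcb@(0, 1) [+y clear] — {connector, duct, fan, module, pcb, retainer}
7. daughtercard@(0, 2) [-x clear] — {connector, daughtercard, duct, fan, module, pcb, retainer}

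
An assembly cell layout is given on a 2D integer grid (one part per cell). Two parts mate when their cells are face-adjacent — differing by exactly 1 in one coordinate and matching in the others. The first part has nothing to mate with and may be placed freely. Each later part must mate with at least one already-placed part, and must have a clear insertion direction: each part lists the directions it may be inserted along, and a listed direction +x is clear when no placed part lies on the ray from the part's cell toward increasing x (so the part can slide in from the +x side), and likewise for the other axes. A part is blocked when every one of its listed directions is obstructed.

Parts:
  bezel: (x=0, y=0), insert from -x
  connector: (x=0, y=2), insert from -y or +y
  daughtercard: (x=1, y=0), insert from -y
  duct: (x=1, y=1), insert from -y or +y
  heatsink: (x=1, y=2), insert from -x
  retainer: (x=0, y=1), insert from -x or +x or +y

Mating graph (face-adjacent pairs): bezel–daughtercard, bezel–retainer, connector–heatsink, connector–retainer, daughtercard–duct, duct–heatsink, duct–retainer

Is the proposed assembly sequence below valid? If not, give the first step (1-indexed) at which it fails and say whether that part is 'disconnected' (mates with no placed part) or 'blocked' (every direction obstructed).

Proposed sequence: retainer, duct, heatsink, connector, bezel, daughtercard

1. retainer@(0, 1) [-x clear] — {retainer}
2. duct@(1, 1) [-y clear] — {duct, retainer}
3. heatsink@(1, 2) [-x clear] — {duct, heatsink, retainer}
4. connector@(0, 2) [+y clear] — {connector, duct, heatsink, retainer}
5. bezel@(0, 0) [-x clear] — {bezel, connector, duct, heatsink, retainer}
6. daughtercard@(1, 0) [-y clear] — {bezel, connector, daughtercard, duct, heatsink, retainer}

Valid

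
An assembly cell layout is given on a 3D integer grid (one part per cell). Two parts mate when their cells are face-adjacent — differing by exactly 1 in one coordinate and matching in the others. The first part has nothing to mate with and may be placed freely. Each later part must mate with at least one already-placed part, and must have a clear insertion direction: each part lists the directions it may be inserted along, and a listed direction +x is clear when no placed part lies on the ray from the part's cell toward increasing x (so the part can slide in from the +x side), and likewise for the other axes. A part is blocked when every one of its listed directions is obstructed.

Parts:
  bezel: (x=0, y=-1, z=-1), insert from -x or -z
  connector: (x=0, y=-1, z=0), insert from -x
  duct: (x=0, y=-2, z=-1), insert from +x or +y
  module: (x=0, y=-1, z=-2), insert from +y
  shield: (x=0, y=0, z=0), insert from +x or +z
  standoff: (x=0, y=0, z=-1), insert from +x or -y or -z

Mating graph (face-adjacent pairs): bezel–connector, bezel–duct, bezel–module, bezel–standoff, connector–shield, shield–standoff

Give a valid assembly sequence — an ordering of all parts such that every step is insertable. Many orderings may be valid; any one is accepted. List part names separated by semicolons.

standoff; bezel; duct; shield; connector; module

1. standoff@(0, 0, -1) [+x clear] — {standoff}
2. bezel@(0, -1, -1) [-x clear] — {bezel, standoff}
3. duct@(0, -2, -1) [+x clear] — {bezel, duct, standoff}
4. shield@(0, 0, 0) [+x clear] — {bezel, duct, shield, standoff}
5. connector@(0, -1, 0) [-x clear] — {bezel, connector, duct, shield, standoff}
6. module@(0, -1, -2) [+y clear] — {bezel, connector, duct, module, shield, standoff}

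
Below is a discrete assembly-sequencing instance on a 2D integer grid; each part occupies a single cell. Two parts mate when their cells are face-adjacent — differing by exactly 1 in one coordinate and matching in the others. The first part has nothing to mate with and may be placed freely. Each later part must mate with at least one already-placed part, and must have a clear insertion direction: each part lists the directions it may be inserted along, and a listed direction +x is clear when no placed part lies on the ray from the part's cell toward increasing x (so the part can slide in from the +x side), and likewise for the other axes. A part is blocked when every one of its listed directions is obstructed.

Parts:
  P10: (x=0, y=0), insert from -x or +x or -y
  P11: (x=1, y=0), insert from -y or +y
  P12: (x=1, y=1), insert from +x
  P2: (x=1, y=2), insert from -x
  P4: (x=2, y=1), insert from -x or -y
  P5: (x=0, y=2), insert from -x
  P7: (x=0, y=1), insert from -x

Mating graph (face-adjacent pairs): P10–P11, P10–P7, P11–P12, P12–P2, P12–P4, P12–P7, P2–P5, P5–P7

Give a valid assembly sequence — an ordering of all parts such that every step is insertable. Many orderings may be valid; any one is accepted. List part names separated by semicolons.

P10; P11; P12; P4; P2; P5; P7

1. P10@(0, 0) [-x clear] — {P10}
2. P11@(1, 0) [-y clear] — {P10, P11}
3. P12@(1, 1) [+x clear] — {P10, P11, P12}
4. P4@(2, 1) [-y clear] — {P10, P11, P12, P4}
5. P2@(1, 2) [-x clear] — {P10, P11, P12, P2, P4}
6. P5@(0, 2) [-x clear] — {P10, P11, P12, P2, P4, P5}
7. P7@(0, 1) [-x clear] — {P10, P11, P12, P2, P4, P5, P7}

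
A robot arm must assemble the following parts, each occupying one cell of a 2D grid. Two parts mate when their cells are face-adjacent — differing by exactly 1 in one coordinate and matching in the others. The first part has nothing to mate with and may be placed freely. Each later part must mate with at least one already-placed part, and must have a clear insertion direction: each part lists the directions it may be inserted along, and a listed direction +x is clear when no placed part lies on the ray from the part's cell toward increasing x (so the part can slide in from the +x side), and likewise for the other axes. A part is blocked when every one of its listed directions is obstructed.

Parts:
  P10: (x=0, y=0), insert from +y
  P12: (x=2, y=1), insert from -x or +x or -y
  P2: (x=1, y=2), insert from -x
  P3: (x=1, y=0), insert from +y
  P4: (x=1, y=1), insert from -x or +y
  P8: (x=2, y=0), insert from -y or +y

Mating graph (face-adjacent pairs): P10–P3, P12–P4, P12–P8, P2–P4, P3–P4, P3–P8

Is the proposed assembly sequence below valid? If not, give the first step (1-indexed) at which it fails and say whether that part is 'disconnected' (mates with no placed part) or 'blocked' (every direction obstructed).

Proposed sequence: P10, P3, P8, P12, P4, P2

1. P10@(0, 0) [+y clear] — {P10}
2. P3@(1, 0) [+y clear] — {P10, P3}
3. P8@(2, 0) [-y clear] — {P10, P3, P8}
4. P12@(2, 1) [-x clear] — {P10, P12, P3, P8}
5. P4@(1, 1) [-x clear] — {P10, P12, P3, P4, P8}
6. P2@(1, 2) [-x clear] — {P10, P12, P2, P3, P4, P8}

Valid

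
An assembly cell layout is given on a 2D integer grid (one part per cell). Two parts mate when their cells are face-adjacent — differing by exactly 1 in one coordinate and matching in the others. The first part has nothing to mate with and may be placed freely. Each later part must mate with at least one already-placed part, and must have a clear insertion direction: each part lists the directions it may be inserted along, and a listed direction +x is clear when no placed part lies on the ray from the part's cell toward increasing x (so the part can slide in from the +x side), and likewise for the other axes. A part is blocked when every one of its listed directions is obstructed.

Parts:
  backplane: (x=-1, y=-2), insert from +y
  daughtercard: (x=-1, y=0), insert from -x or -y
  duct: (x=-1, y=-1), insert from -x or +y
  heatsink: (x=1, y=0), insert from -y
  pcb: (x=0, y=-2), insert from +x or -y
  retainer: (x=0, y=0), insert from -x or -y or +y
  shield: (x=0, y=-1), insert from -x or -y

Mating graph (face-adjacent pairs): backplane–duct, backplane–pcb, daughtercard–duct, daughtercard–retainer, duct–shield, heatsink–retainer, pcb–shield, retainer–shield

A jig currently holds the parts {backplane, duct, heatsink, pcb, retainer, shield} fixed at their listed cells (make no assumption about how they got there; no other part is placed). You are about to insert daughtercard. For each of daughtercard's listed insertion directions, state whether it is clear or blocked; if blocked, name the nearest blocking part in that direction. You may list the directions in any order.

-x: ray from daughtercard(-1, 0) has no placed part ⇒ clear
-y: nearest on ray is duct@(-1, -1) ⇒ blocked

-x: clear; -y: blocked by duct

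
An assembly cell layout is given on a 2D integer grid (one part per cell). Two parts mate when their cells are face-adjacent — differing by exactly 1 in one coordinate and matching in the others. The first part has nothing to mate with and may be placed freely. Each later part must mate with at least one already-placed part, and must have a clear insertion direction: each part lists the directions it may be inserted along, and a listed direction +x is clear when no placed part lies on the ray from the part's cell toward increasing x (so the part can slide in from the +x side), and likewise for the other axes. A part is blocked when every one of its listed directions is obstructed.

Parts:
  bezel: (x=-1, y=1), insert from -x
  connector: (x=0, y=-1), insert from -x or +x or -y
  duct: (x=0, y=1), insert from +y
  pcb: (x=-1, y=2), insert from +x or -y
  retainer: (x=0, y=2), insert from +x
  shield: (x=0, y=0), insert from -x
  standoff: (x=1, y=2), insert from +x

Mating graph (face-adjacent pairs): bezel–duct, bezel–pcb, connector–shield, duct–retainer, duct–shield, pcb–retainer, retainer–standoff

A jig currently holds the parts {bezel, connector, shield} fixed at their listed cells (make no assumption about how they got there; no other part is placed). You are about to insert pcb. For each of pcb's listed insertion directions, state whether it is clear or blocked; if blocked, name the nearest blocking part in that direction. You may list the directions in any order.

+x: ray from pcb(-1, 2) has no placed part ⇒ clear
-y: nearest on ray is bezel@(-1, 1) ⇒ blocked

+x: clear; -y: blocked by bezel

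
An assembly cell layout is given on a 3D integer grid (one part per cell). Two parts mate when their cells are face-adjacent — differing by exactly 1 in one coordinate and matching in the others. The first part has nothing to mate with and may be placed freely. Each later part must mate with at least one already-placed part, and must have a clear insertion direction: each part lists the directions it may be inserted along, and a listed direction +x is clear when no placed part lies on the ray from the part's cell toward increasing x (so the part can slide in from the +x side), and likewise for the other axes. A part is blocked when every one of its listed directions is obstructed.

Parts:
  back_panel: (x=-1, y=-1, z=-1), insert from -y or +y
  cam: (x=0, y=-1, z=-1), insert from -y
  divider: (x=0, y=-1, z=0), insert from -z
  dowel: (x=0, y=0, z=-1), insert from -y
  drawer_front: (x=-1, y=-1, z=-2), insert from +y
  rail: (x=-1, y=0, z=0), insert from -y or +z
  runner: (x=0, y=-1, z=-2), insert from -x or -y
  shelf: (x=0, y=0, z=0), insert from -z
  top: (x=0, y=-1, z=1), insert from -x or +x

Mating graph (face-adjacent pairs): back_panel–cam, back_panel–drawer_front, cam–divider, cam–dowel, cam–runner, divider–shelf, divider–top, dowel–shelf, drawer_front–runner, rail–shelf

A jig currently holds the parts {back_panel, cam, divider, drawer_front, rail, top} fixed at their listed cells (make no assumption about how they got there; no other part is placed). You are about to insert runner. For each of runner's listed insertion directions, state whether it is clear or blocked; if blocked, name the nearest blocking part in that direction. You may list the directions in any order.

-x: blocked by drawer_front; -y: clear

-x: nearest on ray is drawer_front@(-1, -1, -2) ⇒ blocked
-y: ray from runner(0, -1, -2) has no placed part ⇒ clear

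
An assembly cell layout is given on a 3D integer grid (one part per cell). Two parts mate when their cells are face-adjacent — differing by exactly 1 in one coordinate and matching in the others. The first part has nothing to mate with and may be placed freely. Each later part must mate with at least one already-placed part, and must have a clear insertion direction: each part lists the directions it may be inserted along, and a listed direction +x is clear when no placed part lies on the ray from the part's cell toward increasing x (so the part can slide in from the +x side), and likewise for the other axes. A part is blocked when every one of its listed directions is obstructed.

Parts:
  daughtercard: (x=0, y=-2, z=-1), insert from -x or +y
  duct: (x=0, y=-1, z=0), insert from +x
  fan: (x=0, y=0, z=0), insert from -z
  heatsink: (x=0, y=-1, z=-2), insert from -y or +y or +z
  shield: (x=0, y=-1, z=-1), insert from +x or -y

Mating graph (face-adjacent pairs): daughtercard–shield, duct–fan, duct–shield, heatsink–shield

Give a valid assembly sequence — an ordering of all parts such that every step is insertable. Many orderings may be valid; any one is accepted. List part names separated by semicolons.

1. shield@(0, -1, -1) [+x clear] — {shield}
2. heatsink@(0, -1, -2) [-y clear] — {heatsink, shield}
3. duct@(0, -1, 0) [+x clear] — {duct, heatsink, shield}
4. daughtercard@(0, -2, -1) [-x clear] — {daughtercard, duct, heatsink, shield}
5. fan@(0, 0, 0) [-z clear] — {daughtercard, duct, fan, heatsink, shield}

shield; heatsink; duct; daughtercard; fan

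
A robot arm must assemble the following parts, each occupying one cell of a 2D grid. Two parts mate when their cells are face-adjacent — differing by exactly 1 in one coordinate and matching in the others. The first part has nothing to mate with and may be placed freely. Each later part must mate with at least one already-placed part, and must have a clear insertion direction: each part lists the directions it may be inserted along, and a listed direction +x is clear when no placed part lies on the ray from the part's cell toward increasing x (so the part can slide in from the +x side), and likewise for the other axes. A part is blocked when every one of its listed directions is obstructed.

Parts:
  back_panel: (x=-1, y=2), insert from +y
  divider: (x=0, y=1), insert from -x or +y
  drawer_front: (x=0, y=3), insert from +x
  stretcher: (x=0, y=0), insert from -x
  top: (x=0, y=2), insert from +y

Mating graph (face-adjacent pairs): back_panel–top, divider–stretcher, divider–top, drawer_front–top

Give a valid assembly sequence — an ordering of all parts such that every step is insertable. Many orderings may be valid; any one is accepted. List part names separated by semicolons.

back_panel; top; drawer_front; divider; stretcher

1. back_panel@(-1, 2) [+y clear] — {back_panel}
2. top@(0, 2) [+y clear] — {back_panel, top}
3. drawer_front@(0, 3) [+x clear] — {back_panel, drawer_front, top}
4. divider@(0, 1) [-x clear] — {back_panel, divider, drawer_front, top}
5. stretcher@(0, 0) [-x clear] — {back_panel, divider, drawer_front, stretcher, top}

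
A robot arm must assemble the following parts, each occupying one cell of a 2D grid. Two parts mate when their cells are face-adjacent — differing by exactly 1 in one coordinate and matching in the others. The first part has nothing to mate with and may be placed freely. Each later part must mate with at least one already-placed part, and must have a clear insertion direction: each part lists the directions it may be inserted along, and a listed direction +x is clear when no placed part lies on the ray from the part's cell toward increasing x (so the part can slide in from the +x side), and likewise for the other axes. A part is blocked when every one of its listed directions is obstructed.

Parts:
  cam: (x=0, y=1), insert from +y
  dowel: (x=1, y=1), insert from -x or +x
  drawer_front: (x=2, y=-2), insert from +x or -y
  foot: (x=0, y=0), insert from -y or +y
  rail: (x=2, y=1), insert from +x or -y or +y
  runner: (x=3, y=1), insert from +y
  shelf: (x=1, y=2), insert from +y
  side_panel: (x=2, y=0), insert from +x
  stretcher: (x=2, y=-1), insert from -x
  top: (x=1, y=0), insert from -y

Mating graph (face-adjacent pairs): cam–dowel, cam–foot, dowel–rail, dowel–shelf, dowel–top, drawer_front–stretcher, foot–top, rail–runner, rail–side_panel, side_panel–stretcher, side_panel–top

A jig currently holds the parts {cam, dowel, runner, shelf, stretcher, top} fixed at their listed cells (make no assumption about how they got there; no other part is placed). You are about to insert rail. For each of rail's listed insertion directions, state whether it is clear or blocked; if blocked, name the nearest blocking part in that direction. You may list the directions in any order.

+x: blocked by runner; +y: clear; -y: blocked by stretcher

+x: nearest on ray is runner@(3, 1) ⇒ blocked
-y: nearest on ray is stretcher@(2, -1) ⇒ blocked
+y: ray from rail(2, 1) has no placed part ⇒ clear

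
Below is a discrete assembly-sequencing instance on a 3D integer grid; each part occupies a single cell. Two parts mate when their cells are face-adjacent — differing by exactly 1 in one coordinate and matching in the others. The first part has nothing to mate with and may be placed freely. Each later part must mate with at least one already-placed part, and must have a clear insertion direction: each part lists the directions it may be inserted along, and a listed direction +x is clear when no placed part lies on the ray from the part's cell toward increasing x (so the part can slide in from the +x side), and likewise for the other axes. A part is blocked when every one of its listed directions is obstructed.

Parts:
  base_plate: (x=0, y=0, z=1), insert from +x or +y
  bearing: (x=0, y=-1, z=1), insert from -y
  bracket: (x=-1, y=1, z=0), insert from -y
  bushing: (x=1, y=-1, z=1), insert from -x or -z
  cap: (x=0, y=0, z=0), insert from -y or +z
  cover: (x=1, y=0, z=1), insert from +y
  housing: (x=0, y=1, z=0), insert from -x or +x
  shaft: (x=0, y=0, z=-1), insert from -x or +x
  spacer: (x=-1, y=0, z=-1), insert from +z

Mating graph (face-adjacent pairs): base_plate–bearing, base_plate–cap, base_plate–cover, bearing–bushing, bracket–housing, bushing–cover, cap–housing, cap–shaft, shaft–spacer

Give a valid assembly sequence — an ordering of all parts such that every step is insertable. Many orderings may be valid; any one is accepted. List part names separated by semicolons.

base_plate; cover; bearing; bushing; cap; shaft; spacer; housing; bracket

1. base_plate@(0, 0, 1) [+x clear] — {base_plate}
2. cover@(1, 0, 1) [+y clear] — {base_plate, cover}
3. bearing@(0, -1, 1) [-y clear] — {base_plate, bearing, cover}
4. bushing@(1, -1, 1) [-z clear] — {base_plate, bearing, bushing, cover}
5. cap@(0, 0, 0) [-y clear] — {base_plate, bearing, bushing, cap, cover}
6. shaft@(0, 0, -1) [-x clear] — {base_plate, bearing, bushing, cap, cover, shaft}
7. spacer@(-1, 0, -1) [+z clear] — {base_plate, bearing, bushing, cap, cover, shaft, spacer}
8. housing@(0, 1, 0) [-x clear] — {base_plate, bearing, bushing, cap, cover, housing, shaft, spacer}
9. bracket@(-1, 1, 0) [-y clear] — {base_plate, bearing, bracket, bushing, cap, cover, housing, shaft, spacer}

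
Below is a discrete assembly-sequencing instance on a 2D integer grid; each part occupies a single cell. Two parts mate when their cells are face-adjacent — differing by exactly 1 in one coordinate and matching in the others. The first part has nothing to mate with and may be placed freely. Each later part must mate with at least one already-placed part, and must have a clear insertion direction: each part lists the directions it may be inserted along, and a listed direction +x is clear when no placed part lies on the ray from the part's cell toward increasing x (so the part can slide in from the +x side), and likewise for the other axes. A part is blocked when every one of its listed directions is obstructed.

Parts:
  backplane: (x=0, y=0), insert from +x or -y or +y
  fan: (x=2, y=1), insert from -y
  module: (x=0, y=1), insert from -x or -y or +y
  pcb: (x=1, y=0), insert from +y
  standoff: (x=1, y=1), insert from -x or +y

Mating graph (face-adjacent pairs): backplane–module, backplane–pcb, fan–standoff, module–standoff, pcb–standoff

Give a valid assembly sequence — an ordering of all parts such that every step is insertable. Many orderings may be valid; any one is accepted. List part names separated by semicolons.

backplane; module; pcb; standoff; fan

1. backplane@(0, 0) [+x clear] — {backplane}
2. module@(0, 1) [-x clear] — {backplane, module}
3. pcb@(1, 0) [+y clear] — {backplane, module, pcb}
4. standoff@(1, 1) [+y clear] — {backplane, module, pcb, standoff}
5. fan@(2, 1) [-y clear] — {backplane, fan, module, pcb, standoff}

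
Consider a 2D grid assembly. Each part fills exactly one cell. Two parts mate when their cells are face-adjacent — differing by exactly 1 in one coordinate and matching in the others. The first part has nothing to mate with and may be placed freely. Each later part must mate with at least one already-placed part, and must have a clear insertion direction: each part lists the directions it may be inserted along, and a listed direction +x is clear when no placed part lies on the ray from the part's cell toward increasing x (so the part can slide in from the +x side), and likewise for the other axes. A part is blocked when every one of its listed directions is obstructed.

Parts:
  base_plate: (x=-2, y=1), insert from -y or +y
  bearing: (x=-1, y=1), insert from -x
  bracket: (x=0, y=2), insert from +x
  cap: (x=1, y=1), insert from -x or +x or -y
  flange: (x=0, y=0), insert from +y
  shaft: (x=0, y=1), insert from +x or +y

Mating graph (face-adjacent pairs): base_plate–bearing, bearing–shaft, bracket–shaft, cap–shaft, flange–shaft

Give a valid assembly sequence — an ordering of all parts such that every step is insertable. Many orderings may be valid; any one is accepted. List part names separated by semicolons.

flange; shaft; cap; bracket; bearing; base_plate

1. flange@(0, 0) [+y clear] — {flange}
2. shaft@(0, 1) [+x clear] — {flange, shaft}
3. cap@(1, 1) [+x clear] — {cap, flange, shaft}
4. bracket@(0, 2) [+x clear] — {bracket, cap, flange, shaft}
5. bearing@(-1, 1) [-x clear] — {bearing, bracket, cap, flange, shaft}
6. base_plate@(-2, 1) [-y clear] — {base_plate, bearing, bracket, cap, flange, shaft}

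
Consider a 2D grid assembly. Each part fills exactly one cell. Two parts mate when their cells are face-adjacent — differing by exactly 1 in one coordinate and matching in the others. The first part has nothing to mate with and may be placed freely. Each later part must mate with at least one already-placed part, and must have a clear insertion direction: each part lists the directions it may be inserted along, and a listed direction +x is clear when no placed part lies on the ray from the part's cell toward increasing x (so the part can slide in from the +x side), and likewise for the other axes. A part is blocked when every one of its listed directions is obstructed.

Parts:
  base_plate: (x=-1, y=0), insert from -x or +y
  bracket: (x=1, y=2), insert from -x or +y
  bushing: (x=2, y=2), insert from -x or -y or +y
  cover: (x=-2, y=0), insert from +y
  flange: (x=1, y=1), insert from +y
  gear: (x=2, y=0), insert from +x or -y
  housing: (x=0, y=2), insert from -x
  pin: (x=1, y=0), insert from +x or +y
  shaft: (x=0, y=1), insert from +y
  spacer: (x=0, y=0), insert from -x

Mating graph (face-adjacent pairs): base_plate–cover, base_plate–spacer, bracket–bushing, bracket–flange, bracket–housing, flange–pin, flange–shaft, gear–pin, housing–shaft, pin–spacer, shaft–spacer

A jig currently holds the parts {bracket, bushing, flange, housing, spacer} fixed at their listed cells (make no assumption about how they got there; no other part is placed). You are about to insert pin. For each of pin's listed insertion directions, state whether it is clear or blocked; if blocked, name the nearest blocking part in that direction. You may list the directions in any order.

+x: clear; +y: blocked by flange

+x: ray from pin(1, 0) has no placed part ⇒ clear
+y: nearest on ray is flange@(1, 1) ⇒ blocked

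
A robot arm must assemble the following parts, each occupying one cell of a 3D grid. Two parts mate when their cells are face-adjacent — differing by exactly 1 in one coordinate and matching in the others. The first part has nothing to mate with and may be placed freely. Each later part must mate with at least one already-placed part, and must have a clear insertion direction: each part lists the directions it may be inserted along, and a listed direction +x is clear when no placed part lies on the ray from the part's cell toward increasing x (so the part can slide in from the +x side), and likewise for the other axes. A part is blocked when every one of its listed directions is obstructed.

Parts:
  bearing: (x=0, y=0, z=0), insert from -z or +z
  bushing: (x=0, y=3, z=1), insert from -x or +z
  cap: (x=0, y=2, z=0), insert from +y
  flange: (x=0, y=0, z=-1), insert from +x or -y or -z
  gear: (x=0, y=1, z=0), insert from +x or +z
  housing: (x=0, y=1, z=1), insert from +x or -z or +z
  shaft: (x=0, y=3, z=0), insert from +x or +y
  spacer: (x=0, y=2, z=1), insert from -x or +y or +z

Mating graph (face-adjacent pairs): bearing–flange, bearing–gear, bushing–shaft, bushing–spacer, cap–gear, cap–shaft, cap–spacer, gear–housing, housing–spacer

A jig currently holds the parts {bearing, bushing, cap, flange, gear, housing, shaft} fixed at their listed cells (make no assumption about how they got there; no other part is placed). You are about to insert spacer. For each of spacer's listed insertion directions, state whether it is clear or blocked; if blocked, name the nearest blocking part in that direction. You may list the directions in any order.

+y: blocked by bushing; +z: clear; -x: clear

-x: ray from spacer(0, 2, 1) has no placed part ⇒ clear
+y: nearest on ray is bushing@(0, 3, 1) ⇒ blocked
+z: ray from spacer(0, 2, 1) has no placed part ⇒ clear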